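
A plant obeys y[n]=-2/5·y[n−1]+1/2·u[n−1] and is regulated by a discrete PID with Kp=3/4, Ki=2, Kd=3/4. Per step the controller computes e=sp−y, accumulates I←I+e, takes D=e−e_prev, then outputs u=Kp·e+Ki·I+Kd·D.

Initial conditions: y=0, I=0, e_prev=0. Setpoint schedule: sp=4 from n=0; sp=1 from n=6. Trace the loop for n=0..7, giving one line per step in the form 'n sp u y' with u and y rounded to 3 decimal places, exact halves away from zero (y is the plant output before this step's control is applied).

(exact arithmetic carried between steps; '≈' marks a value shown rounded to 6 d.p. or computed from one; I and e_prev carry over from the previous line; the table rounds u and y to 3 d.p., halves away from zero)
n=0: y=0, sp=4, e=sp−y=4; I=4, D=e−e_prev=4; u=3/4·4+2·4+3/4·4=14; next y=-2/5·0+1/2·14=7
n=1: y=7, sp=4, e=sp−y=-3; I=1, D=e−e_prev=-7; u=3/4·(-3)+2·1+3/4·(-7)=-5.5; next y=-2/5·7+1/2·(-5.5)=-5.55
n=2: y=-5.55, sp=4, e=sp−y=9.55; I=10.55, D=e−e_prev=12.55; u=3/4·9.55+2·10.55+3/4·12.55=37.675; next y=-2/5·(-5.55)+1/2·37.675=21.0575
n=3: y=21.0575, sp=4, e=sp−y=-17.0575; I=-6.5075, D=e−e_prev=-26.6075; u=3/4·(-17.0575)+2·(-6.5075)+3/4·(-26.6075)=-45.76375; next y=-2/5·21.0575+1/2·(-45.76375)=-31.304875
n=4: y=-31.304875, sp=4, e=sp−y=35.304875; I=28.797375, D=e−e_prev=52.362375; u=3/4·35.304875+2·28.797375+3/4·52.362375≈123.345188; next y=-2/5·(-31.304875)+1/2·123.345188≈74.194544
n=5: y≈74.194544, sp=4, e=sp−y≈-70.194544; I≈-41.397169, D=e−e_prev≈-105.499419; u=3/4·(-70.194544)+2·(-41.397169)+3/4·(-105.499419)≈-214.564809; next y=-2/5·74.194544+1/2·(-214.564809)≈-136.960222
n=6: y≈-136.960222, sp=1, e=sp−y≈137.960222; I≈96.563053, D=e−e_prev≈208.154766; u=3/4·137.960222+2·96.563053+3/4·208.154766≈452.712348; next y=-2/5·(-136.960222)+1/2·452.712348≈281.140263
n=7: y≈281.140263, sp=1, e=sp−y≈-280.140263; I≈-183.577209, D=e−e_prev≈-418.100485; u=3/4·(-280.140263)+2·(-183.577209)+3/4·(-418.100485)≈-890.834980; next y=-2/5·281.140263+1/2·(-890.834980)≈-557.873595

0 4 14.000 0.000
1 4 -5.500 7.000
2 4 37.675 -5.550
3 4 -45.764 21.058
4 4 123.345 -31.305
5 4 -214.565 74.195
6 1 452.712 -136.960
7 1 -890.835 281.140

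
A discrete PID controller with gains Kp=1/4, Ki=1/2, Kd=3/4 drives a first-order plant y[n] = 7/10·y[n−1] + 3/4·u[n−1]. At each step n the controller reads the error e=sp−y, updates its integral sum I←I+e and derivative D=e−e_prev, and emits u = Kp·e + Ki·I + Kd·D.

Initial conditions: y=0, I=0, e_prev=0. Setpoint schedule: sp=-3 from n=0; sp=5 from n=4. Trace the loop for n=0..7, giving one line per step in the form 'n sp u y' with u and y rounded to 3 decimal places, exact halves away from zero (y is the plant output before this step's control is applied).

(exact arithmetic carried between steps; '≈' marks a value shown rounded to 6 d.p. or computed from one; I and e_prev carry over from the previous line; the table rounds u and y to 3 d.p., halves away from zero)
n=0: y=0, sp=-3, e=sp−y=-3; I=-3, D=e−e_prev=-3; u=1/4·(-3)+1/2·(-3)+3/4·(-3)=-4.5; next y=7/10·0+3/4·(-4.5)=-3.375
n=1: y=-3.375, sp=-3, e=sp−y=0.375; I=-2.625, D=e−e_prev=3.375; u=1/4·0.375+1/2·(-2.625)+3/4·3.375=1.3125; next y=7/10·(-3.375)+3/4·1.3125=-1.378125
n=2: y=-1.378125, sp=-3, e=sp−y=-1.621875; I=-4.246875, D=e−e_prev=-1.996875; u=1/4·(-1.621875)+1/2·(-4.246875)+3/4·(-1.996875)≈-4.026563; next y=7/10·(-1.378125)+3/4·(-4.026563)≈-3.984609
n=3: y≈-3.984609, sp=-3, e=sp−y≈0.984609; I≈-3.262266, D=e−e_prev≈2.606484; u=1/4·0.984609+1/2·(-3.262266)+3/4·2.606484≈0.569883; next y=7/10·(-3.984609)+3/4·0.569883≈-2.361814
n=4: y≈-2.361814, sp=5, e=sp−y≈7.361814; I≈4.099549, D=e−e_prev≈6.377205; u=1/4·7.361814+1/2·4.099549+3/4·6.377205≈8.673132; next y=7/10·(-2.361814)+3/4·8.673132≈4.851579
n=5: y≈4.851579, sp=5, e=sp−y≈0.148421; I≈4.247970, D=e−e_prev≈-7.213393; u=1/4·0.148421+1/2·4.247970+3/4·(-7.213393)≈-3.248955; next y=7/10·4.851579+3/4·(-3.248955)≈0.959389
n=6: y≈0.959389, sp=5, e=sp−y≈4.040611; I≈8.288581, D=e−e_prev≈3.892190; u=1/4·4.040611+1/2·8.288581+3/4·3.892190≈8.073585; next y=7/10·0.959389+3/4·8.073585≈6.726761
n=7: y≈6.726761, sp=5, e=sp−y≈-1.726761; I≈6.561819, D=e−e_prev≈-5.767372; u=1/4·(-1.726761)+1/2·6.561819+3/4·(-5.767372)≈-1.476310; next y=7/10·6.726761+3/4·(-1.476310)≈3.601501

0 -3 -4.500 0.000
1 -3 1.313 -3.375
2 -3 -4.027 -1.378
3 -3 0.570 -3.985
4 5 8.673 -2.362
5 5 -3.249 4.852
6 5 8.074 0.959
7 5 -1.476 6.727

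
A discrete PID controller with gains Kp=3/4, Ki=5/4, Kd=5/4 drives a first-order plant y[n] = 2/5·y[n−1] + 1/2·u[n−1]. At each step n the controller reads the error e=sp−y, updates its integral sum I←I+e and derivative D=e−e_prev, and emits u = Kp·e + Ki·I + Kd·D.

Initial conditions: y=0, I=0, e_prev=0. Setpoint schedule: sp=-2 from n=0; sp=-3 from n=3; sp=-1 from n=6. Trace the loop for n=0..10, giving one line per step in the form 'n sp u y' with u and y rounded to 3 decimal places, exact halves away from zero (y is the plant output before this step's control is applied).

(exact arithmetic carried between steps; '≈' marks a value shown rounded to 6 d.p. or computed from one; I and e_prev carry over from the previous line; the table rounds u and y to 3 d.p., halves away from zero)
n=0: y=0, sp=-2, e=sp−y=-2; I=-2, D=e−e_prev=-2; u=3/4·(-2)+5/4·(-2)+5/4·(-2)=-6.5; next y=2/5·0+1/2·(-6.5)=-3.25
n=1: y=-3.25, sp=-2, e=sp−y=1.25; I=-0.75, D=e−e_prev=3.25; u=3/4·1.25+5/4·(-0.75)+5/4·3.25=4.0625; next y=2/5·(-3.25)+1/2·4.0625=0.73125
n=2: y=0.73125, sp=-2, e=sp−y=-2.73125; I=-3.48125, D=e−e_prev=-3.98125; u=3/4·(-2.73125)+5/4·(-3.48125)+5/4·(-3.98125)≈-11.376563; next y=2/5·0.73125+1/2·(-11.376563)≈-5.395781
n=3: y≈-5.395781, sp=-3, e=sp−y≈2.395781; I≈-1.085469, D=e−e_prev≈5.127031; u=3/4·2.395781+5/4·(-1.085469)+5/4·5.127031≈6.848789; next y=2/5·(-5.395781)+1/2·6.848789≈1.266082
n=4: y≈1.266082, sp=-3, e=sp−y≈-4.266082; I≈-5.351551, D=e−e_prev≈-6.661863; u=3/4·(-4.266082)+5/4·(-5.351551)+5/4·(-6.661863)≈-18.216329; next y=2/5·1.266082+1/2·(-18.216329)≈-8.601732
n=5: y≈-8.601732, sp=-3, e=sp−y≈5.601732; I≈0.250181, D=e−e_prev≈9.867814; u=3/4·5.601732+5/4·0.250181+5/4·9.867814≈16.848792; next y=2/5·(-8.601732)+1/2·16.848792≈4.983703
n=6: y≈4.983703, sp=-1, e=sp−y≈-5.983703; I≈-5.733522, D=e−e_prev≈-11.585435; u=3/4·(-5.983703)+5/4·(-5.733522)+5/4·(-11.585435)≈-26.136475; next y=2/5·4.983703+1/2·(-26.136475)≈-11.074756
n=7: y≈-11.074756, sp=-1, e=sp−y≈10.074756; I≈4.341233, D=e−e_prev≈16.058459; u=3/4·10.074756+5/4·4.341233+5/4·16.058459≈33.055683; next y=2/5·(-11.074756)+1/2·33.055683≈12.097939
n=8: y≈12.097939, sp=-1, e=sp−y≈-13.097939; I≈-8.756706, D=e−e_prev≈-23.172695; u=3/4·(-13.097939)+5/4·(-8.756706)+5/4·(-23.172695)≈-49.735205; next y=2/5·12.097939+1/2·(-49.735205)≈-20.028427
n=9: y≈-20.028427, sp=-1, e=sp−y≈19.028427; I≈10.271721, D=e−e_prev≈32.126366; u=3/4·19.028427+5/4·10.271721+5/4·32.126366≈67.268929; next y=2/5·(-20.028427)+1/2·67.268929≈25.623094
n=10: y≈25.623094, sp=-1, e=sp−y≈-26.623094; I≈-16.351373, D=e−e_prev≈-45.651521; u=3/4·(-26.623094)+5/4·(-16.351373)+5/4·(-45.651521)≈-97.470937; next y=2/5·25.623094+1/2·(-97.470937)≈-38.486231

0 -2 -6.500 0.000
1 -2 4.063 -3.250
2 -2 -11.377 0.731
3 -3 6.849 -5.396
4 -3 -18.216 1.266
5 -3 16.849 -8.602
6 -1 -26.136 4.984
7 -1 33.056 -11.075
8 -1 -49.735 12.098
9 -1 67.269 -20.028
10 -1 -97.471 25.623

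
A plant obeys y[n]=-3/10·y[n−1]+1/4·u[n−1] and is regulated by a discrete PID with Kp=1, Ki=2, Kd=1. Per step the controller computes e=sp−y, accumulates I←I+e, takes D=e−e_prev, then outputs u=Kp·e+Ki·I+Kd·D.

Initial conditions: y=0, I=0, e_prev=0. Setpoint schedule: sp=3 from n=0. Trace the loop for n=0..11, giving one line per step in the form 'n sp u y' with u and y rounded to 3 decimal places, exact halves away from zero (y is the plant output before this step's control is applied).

0 3 12.000 0.000
1 3 3.000 3.000
2 3 18.600 -0.150
3 3 2.370 4.695
4 3 25.869 -0.816
5 3 -2.122 6.712
6 3 35.007 -2.544
7 3 -11.398 9.515
8 3 48.507 -5.704
9 3 -27.471 13.838
10 3 69.823 -11.019
11 3 -54.118 20.761

(exact arithmetic carried between steps; '≈' marks a value shown rounded to 6 d.p. or computed from one; I and e_prev carry over from the previous line; the table rounds u and y to 3 d.p., halves away from zero)
n=0: y=0, sp=3, e=sp−y=3; I=3, D=e−e_prev=3; u=1·3+2·3+1·3=12; next y=-3/10·0+1/4·12=3
n=1: y=3, sp=3, e=sp−y=0; I=3, D=e−e_prev=-3; u=1·0+2·3+1·(-3)=3; next y=-3/10·3+1/4·3=-0.15
n=2: y=-0.15, sp=3, e=sp−y=3.15; I=6.15, D=e−e_prev=3.15; u=1·3.15+2·6.15+1·3.15=18.6; next y=-3/10·(-0.15)+1/4·18.6=4.695
n=3: y=4.695, sp=3, e=sp−y=-1.695; I=4.455, D=e−e_prev=-4.845; u=1·(-1.695)+2·4.455+1·(-4.845)=2.37; next y=-3/10·4.695+1/4·2.37=-0.816
n=4: y=-0.816, sp=3, e=sp−y=3.816; I=8.271, D=e−e_prev=5.511; u=1·3.816+2·8.271+1·5.511=25.869; next y=-3/10·(-0.816)+1/4·25.869=6.71205
n=5: y=6.71205, sp=3, e=sp−y=-3.71205; I=4.55895, D=e−e_prev=-7.52805; u=1·(-3.71205)+2·4.55895+1·(-7.52805)=-2.1222; next y=-3/10·6.71205+1/4·(-2.1222)=-2.544165
n=6: y=-2.544165, sp=3, e=sp−y=5.544165; I=10.103115, D=e−e_prev=9.256215; u=1·5.544165+2·10.103115+1·9.256215=35.00661; next y=-3/10·(-2.544165)+1/4·35.00661=9.514902
n=7: y=9.514902, sp=3, e=sp−y=-6.514902; I=3.588213, D=e−e_prev=-12.059067; u=1·(-6.514902)+2·3.588213+1·(-12.059067)=-11.397543; next y=-3/10·9.514902+1/4·(-11.397543)≈-5.703856
n=8: y≈-5.703856, sp=3, e=sp−y≈8.703856; I≈12.292069, D=e−e_prev≈15.218758; u=1·8.703856+2·12.292069+1·15.218758≈48.506753; next y=-3/10·(-5.703856)+1/4·48.506753≈13.837845
n=9: y≈13.837845, sp=3, e=sp−y≈-10.837845; I≈1.454224, D=e−e_prev≈-19.541702; u=1·(-10.837845)+2·1.454224+1·(-19.541702)≈-27.471099; next y=-3/10·13.837845+1/4·(-27.471099)≈-11.019128
n=10: y≈-11.019128, sp=3, e=sp−y≈14.019128; I≈15.473352, D=e−e_prev≈24.856973; u=1·14.019128+2·15.473352+1·24.856973≈69.822806; next y=-3/10·(-11.019128)+1/4·69.822806≈20.761440
n=11: y≈20.761440, sp=3, e=sp−y≈-17.761440; I≈-2.288088, D=e−e_prev≈-31.780568; u=1·(-17.761440)+2·(-2.288088)+1·(-31.780568)≈-54.118184; next y=-3/10·20.761440+1/4·(-54.118184)≈-19.757978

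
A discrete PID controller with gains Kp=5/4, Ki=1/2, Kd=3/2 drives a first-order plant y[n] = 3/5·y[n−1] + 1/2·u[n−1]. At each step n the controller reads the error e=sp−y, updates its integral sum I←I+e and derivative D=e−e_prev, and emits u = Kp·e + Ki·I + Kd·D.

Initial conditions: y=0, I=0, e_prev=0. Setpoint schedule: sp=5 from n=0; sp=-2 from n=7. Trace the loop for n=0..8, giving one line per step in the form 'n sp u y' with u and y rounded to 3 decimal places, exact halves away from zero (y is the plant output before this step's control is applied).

0 5 16.250 0.000
1 5 -15.156 8.125
2 5 30.660 -2.703
3 5 -35.067 13.708
4 5 60.001 -9.309
5 5 -76.973 24.415
6 5 120.726 -23.837
7 -2 -187.152 46.060
8 -2 268.165 -65.940

(exact arithmetic carried between steps; '≈' marks a value shown rounded to 6 d.p. or computed from one; I and e_prev carry over from the previous line; the table rounds u and y to 3 d.p., halves away from zero)
n=0: y=0, sp=5, e=sp−y=5; I=5, D=e−e_prev=5; u=5/4·5+1/2·5+3/2·5=16.25; next y=3/5·0+1/2·16.25=8.125
n=1: y=8.125, sp=5, e=sp−y=-3.125; I=1.875, D=e−e_prev=-8.125; u=5/4·(-3.125)+1/2·1.875+3/2·(-8.125)=-15.15625; next y=3/5·8.125+1/2·(-15.15625)=-2.703125
n=2: y=-2.703125, sp=5, e=sp−y=7.703125; I=9.578125, D=e−e_prev=10.828125; u=5/4·7.703125+1/2·9.578125+3/2·10.828125≈30.660156; next y=3/5·(-2.703125)+1/2·30.660156≈13.708203
n=3: y≈13.708203, sp=5, e=sp−y≈-8.708203; I≈0.869922, D=e−e_prev≈-16.411328; u=5/4·(-8.708203)+1/2·0.869922+3/2·(-16.411328)≈-35.067285; next y=3/5·13.708203+1/2·(-35.067285)≈-9.308721
n=4: y≈-9.308721, sp=5, e=sp−y≈14.308721; I≈15.178643, D=e−e_prev≈23.016924; u=5/4·14.308721+1/2·15.178643+3/2·23.016924≈60.000608; next y=3/5·(-9.308721)+1/2·60.000608≈24.415072
n=5: y≈24.415072, sp=5, e=sp−y≈-19.415072; I≈-4.236429, D=e−e_prev≈-33.723792; u=5/4·(-19.415072)+1/2·(-4.236429)+3/2·(-33.723792)≈-76.972742; next y=3/5·24.415072+1/2·(-76.972742)≈-23.837328
n=6: y≈-23.837328, sp=5, e=sp−y≈28.837328; I≈24.600899, D=e−e_prev≈48.252400; u=5/4·28.837328+1/2·24.600899+3/2·48.252400≈120.725709; next y=3/5·(-23.837328)+1/2·120.725709≈46.060458
n=7: y≈46.060458, sp=-2, e=sp−y≈-48.060458; I≈-23.459559, D=e−e_prev≈-76.897786; u=5/4·(-48.060458)+1/2·(-23.459559)+3/2·(-76.897786)≈-187.152031; next y=3/5·46.060458+1/2·(-187.152031)≈-65.939741
n=8: y≈-65.939741, sp=-2, e=sp−y≈63.939741; I≈40.480182, D=e−e_prev≈112.000198; u=5/4·63.939741+1/2·40.480182+3/2·112.000198≈268.165064; next y=3/5·(-65.939741)+1/2·268.165064≈94.518688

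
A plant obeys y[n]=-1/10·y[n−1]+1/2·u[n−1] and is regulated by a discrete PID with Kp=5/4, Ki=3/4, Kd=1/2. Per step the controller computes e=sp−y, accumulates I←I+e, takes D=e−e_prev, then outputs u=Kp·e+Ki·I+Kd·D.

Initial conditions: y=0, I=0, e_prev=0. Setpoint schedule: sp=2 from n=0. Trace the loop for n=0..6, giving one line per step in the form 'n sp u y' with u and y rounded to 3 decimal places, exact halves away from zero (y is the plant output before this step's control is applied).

0 2 5.000 0.000
1 2 -0.750 2.500
2 2 7.938 -0.625
3 2 -3.297 4.031
4 2 12.715 -2.052
5 2 -8.823 6.563
6 2 21.138 -5.068

(exact arithmetic carried between steps; '≈' marks a value shown rounded to 6 d.p. or computed from one; I and e_prev carry over from the previous line; the table rounds u and y to 3 d.p., halves away from zero)
n=0: y=0, sp=2, e=sp−y=2; I=2, D=e−e_prev=2; u=5/4·2+3/4·2+1/2·2=5; next y=-1/10·0+1/2·5=2.5
n=1: y=2.5, sp=2, e=sp−y=-0.5; I=1.5, D=e−e_prev=-2.5; u=5/4·(-0.5)+3/4·1.5+1/2·(-2.5)=-0.75; next y=-1/10·2.5+1/2·(-0.75)=-0.625
n=2: y=-0.625, sp=2, e=sp−y=2.625; I=4.125, D=e−e_prev=3.125; u=5/4·2.625+3/4·4.125+1/2·3.125=7.9375; next y=-1/10·(-0.625)+1/2·7.9375=4.03125
n=3: y=4.03125, sp=2, e=sp−y=-2.03125; I=2.09375, D=e−e_prev=-4.65625; u=5/4·(-2.03125)+3/4·2.09375+1/2·(-4.65625)=-3.296875; next y=-1/10·4.03125+1/2·(-3.296875)≈-2.051563
n=4: y≈-2.051563, sp=2, e=sp−y≈4.051563; I≈6.145313, D=e−e_prev≈6.082813; u=5/4·4.051563+3/4·6.145313+1/2·6.082813≈12.714844; next y=-1/10·(-2.051563)+1/2·12.714844≈6.562578
n=5: y≈6.562578, sp=2, e=sp−y≈-4.562578; I≈1.582734, D=e−e_prev≈-8.614141; u=5/4·(-4.562578)+3/4·1.582734+1/2·(-8.614141)≈-8.823242; next y=-1/10·6.562578+1/2·(-8.823242)≈-5.067879
n=6: y≈-5.067879, sp=2, e=sp−y≈7.067879; I≈8.650613, D=e−e_prev≈11.630457; u=5/4·7.067879+3/4·8.650613+1/2·11.630457≈21.138037; next y=-1/10·(-5.067879)+1/2·21.138037≈11.075806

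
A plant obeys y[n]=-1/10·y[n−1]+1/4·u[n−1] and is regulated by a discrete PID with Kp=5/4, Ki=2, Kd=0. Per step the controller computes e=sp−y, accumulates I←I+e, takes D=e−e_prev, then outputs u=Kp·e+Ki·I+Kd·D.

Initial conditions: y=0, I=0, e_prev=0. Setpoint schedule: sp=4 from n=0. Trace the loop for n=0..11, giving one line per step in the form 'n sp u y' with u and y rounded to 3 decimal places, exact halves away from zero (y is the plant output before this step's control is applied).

(exact arithmetic carried between steps; '≈' marks a value shown rounded to 6 d.p. or computed from one; I and e_prev carry over from the previous line; the table rounds u and y to 3 d.p., halves away from zero)
n=0: y=0, sp=4, e=sp−y=4; I=4, D=e−e_prev=4; u=5/4·4+2·4+0·4=13; next y=-1/10·0+1/4·13=3.25
n=1: y=3.25, sp=4, e=sp−y=0.75; I=4.75, D=e−e_prev=-3.25; u=5/4·0.75+2·4.75+0·(-3.25)=10.4375; next y=-1/10·3.25+1/4·10.4375=2.284375
n=2: y=2.284375, sp=4, e=sp−y=1.715625; I=6.465625, D=e−e_prev=0.965625; u=5/4·1.715625+2·6.465625+0·0.965625≈15.075781; next y=-1/10·2.284375+1/4·15.075781≈3.540508
n=3: y≈3.540508, sp=4, e=sp−y≈0.459492; I≈6.925117, D=e−e_prev≈-1.256133; u=5/4·0.459492+2·6.925117+0·(-1.256133)≈14.424600; next y=-1/10·3.540508+1/4·14.424600≈3.252099
n=4: y≈3.252099, sp=4, e=sp−y≈0.747901; I≈7.673018, D=e−e_prev≈0.288409; u=5/4·0.747901+2·7.673018+0·0.288409≈16.280912; next y=-1/10·3.252099+1/4·16.280912≈3.745018
n=5: y≈3.745018, sp=4, e=sp−y≈0.254982; I≈7.928000, D=e−e_prev≈-0.492919; u=5/4·0.254982+2·7.928000+0·(-0.492919)≈16.174727; next y=-1/10·3.745018+1/4·16.174727≈3.669180
n=6: y≈3.669180, sp=4, e=sp−y≈0.330820; I≈8.258820, D=e−e_prev≈0.075838; u=5/4·0.330820+2·8.258820+0·0.075838≈16.931165; next y=-1/10·3.669180+1/4·16.931165≈3.865873
n=7: y≈3.865873, sp=4, e=sp−y≈0.134127; I≈8.392947, D=e−e_prev≈-0.196693; u=5/4·0.134127+2·8.392947+0·(-0.196693)≈16.953552; next y=-1/10·3.865873+1/4·16.953552≈3.851801
n=8: y≈3.851801, sp=4, e=sp−y≈0.148199; I≈8.541146, D=e−e_prev≈0.014073; u=5/4·0.148199+2·8.541146+0·0.014073≈17.267541; next y=-1/10·3.851801+1/4·17.267541≈3.931705
n=9: y≈3.931705, sp=4, e=sp−y≈0.068295; I≈8.609441, D=e−e_prev≈-0.079905; u=5/4·0.068295+2·8.609441+0·(-0.079905)≈17.304250; next y=-1/10·3.931705+1/4·17.304250≈3.932892
n=10: y≈3.932892, sp=4, e=sp−y≈0.067108; I≈8.676549, D=e−e_prev≈-0.001187; u=5/4·0.067108+2·8.676549+0·(-0.001187)≈17.436983; next y=-1/10·3.932892+1/4·17.436983≈3.965956
n=11: y≈3.965956, sp=4, e=sp−y≈0.034044; I≈8.710592, D=e−e_prev≈-0.033064; u=5/4·0.034044+2·8.710592+0·(-0.033064)≈17.463739; next y=-1/10·3.965956+1/4·17.463739≈3.969339

0 4 13.000 0.000
1 4 10.438 3.250
2 4 15.076 2.284
3 4 14.425 3.541
4 4 16.281 3.252
5 4 16.175 3.745
6 4 16.931 3.669
7 4 16.954 3.866
8 4 17.268 3.852
9 4 17.304 3.932
10 4 17.437 3.933
11 4 17.464 3.966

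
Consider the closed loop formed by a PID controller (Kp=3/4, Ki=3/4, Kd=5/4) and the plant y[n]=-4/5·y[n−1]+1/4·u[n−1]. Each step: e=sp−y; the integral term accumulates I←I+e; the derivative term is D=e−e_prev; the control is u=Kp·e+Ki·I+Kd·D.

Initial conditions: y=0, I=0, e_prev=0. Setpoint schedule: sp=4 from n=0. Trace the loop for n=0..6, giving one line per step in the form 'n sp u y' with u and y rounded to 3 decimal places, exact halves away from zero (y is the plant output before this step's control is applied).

(exact arithmetic carried between steps; '≈' marks a value shown rounded to 6 d.p. or computed from one; I and e_prev carry over from the previous line; the table rounds u and y to 3 d.p., halves away from zero)
n=0: y=0, sp=4, e=sp−y=4; I=4, D=e−e_prev=4; u=3/4·4+3/4·4+5/4·4=11; next y=-4/5·0+1/4·11=2.75
n=1: y=2.75, sp=4, e=sp−y=1.25; I=5.25, D=e−e_prev=-2.75; u=3/4·1.25+3/4·5.25+5/4·(-2.75)=1.4375; next y=-4/5·2.75+1/4·1.4375=-1.840625
n=2: y=-1.840625, sp=4, e=sp−y=5.840625; I=11.090625, D=e−e_prev=4.590625; u=3/4·5.840625+3/4·11.090625+5/4·4.590625≈18.436719; next y=-4/5·(-1.840625)+1/4·18.436719≈6.081680
n=3: y≈6.081680, sp=4, e=sp−y≈-2.081680; I≈9.008945, D=e−e_prev≈-7.922305; u=3/4·(-2.081680)+3/4·9.008945+5/4·(-7.922305)≈-4.707432; next y=-4/5·6.081680+1/4·(-4.707432)≈-6.042202
n=4: y≈-6.042202, sp=4, e=sp−y≈10.042202; I≈19.051147, D=e−e_prev≈12.123881; u=3/4·10.042202+3/4·19.051147+5/4·12.123881≈36.974863; next y=-4/5·(-6.042202)+1/4·36.974863≈14.077477
n=5: y≈14.077477, sp=4, e=sp−y≈-10.077477; I≈8.973670, D=e−e_prev≈-20.119679; u=3/4·(-10.077477)+3/4·8.973670+5/4·(-20.119679)≈-25.977454; next y=-4/5·14.077477+1/4·(-25.977454)≈-17.756345
n=6: y≈-17.756345, sp=4, e=sp−y≈21.756345; I≈30.730015, D=e−e_prev≈31.833822; u=3/4·21.756345+3/4·30.730015+5/4·31.833822≈79.157048; next y=-4/5·(-17.756345)+1/4·79.157048≈33.994338

0 4 11.000 0.000
1 4 1.438 2.750
2 4 18.437 -1.841
3 4 -4.707 6.082
4 4 36.975 -6.042
5 4 -25.977 14.077
6 4 79.157 -17.756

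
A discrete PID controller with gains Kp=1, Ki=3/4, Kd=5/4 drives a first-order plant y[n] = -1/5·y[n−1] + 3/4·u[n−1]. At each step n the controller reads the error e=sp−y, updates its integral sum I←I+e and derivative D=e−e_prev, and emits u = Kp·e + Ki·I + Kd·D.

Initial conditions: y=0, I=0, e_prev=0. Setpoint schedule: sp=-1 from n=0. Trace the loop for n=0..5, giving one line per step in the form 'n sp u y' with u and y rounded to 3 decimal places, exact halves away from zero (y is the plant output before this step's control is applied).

(exact arithmetic carried between steps; '≈' marks a value shown rounded to 6 d.p. or computed from one; I and e_prev carry over from the previous line; the table rounds u and y to 3 d.p., halves away from zero)
n=0: y=0, sp=-1, e=sp−y=-1; I=-1, D=e−e_prev=-1; u=1·(-1)+3/4·(-1)+5/4·(-1)=-3; next y=-1/5·0+3/4·(-3)=-2.25
n=1: y=-2.25, sp=-1, e=sp−y=1.25; I=0.25, D=e−e_prev=2.25; u=1·1.25+3/4·0.25+5/4·2.25=4.25; next y=-1/5·(-2.25)+3/4·4.25=3.6375
n=2: y=3.6375, sp=-1, e=sp−y=-4.6375; I=-4.3875, D=e−e_prev=-5.8875; u=1·(-4.6375)+3/4·(-4.3875)+5/4·(-5.8875)=-15.2875; next y=-1/5·3.6375+3/4·(-15.2875)=-12.193125
n=3: y=-12.193125, sp=-1, e=sp−y=11.193125; I=6.805625, D=e−e_prev=15.830625; u=1·11.193125+3/4·6.805625+5/4·15.830625=36.085625; next y=-1/5·(-12.193125)+3/4·36.085625≈29.502844
n=4: y≈29.502844, sp=-1, e=sp−y≈-30.502844; I≈-23.697219, D=e−e_prev≈-41.695969; u=1·(-30.502844)+3/4·(-23.697219)+5/4·(-41.695969)≈-100.395719; next y=-1/5·29.502844+3/4·(-100.395719)≈-81.197358
n=5: y≈-81.197358, sp=-1, e=sp−y≈80.197358; I≈56.500139, D=e−e_prev≈110.700202; u=1·80.197358+3/4·56.500139+5/4·110.700202≈260.947714; next y=-1/5·(-81.197358)+3/4·260.947714≈211.950257

0 -1 -3.000 0.000
1 -1 4.250 -2.250
2 -1 -15.288 3.638
3 -1 36.086 -12.193
4 -1 -100.396 29.503
5 -1 260.948 -81.197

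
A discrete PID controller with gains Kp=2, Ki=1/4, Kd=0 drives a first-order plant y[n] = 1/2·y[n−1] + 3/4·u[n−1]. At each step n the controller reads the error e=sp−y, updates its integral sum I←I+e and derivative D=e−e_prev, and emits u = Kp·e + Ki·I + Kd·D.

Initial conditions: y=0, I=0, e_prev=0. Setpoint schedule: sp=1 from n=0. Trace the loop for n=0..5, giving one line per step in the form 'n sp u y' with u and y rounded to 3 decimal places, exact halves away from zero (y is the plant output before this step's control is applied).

(exact arithmetic carried between steps; '≈' marks a value shown rounded to 6 d.p. or computed from one; I and e_prev carry over from the previous line; the table rounds u and y to 3 d.p., halves away from zero)
n=0: y=0, sp=1, e=sp−y=1; I=1, D=e−e_prev=1; u=2·1+1/4·1+0·1=2.25; next y=1/2·0+3/4·2.25=1.6875
n=1: y=1.6875, sp=1, e=sp−y=-0.6875; I=0.3125, D=e−e_prev=-1.6875; u=2·(-0.6875)+1/4·0.3125+0·(-1.6875)=-1.296875; next y=1/2·1.6875+3/4·(-1.296875)≈-0.128906
n=2: y≈-0.128906, sp=1, e=sp−y≈1.128906; I≈1.441406, D=e−e_prev≈1.816406; u=2·1.128906+1/4·1.441406+0·1.816406≈2.618164; next y=1/2·(-0.128906)+3/4·2.618164≈1.899170
n=3: y≈1.899170, sp=1, e=sp−y≈-0.899170; I≈0.542236, D=e−e_prev≈-2.028076; u=2·(-0.899170)+1/4·0.542236+0·(-2.028076)≈-1.662781; next y=1/2·1.899170+3/4·(-1.662781)≈-0.297501
n=4: y≈-0.297501, sp=1, e=sp−y≈1.297501; I≈1.839737, D=e−e_prev≈2.196671; u=2·1.297501+1/4·1.839737+0·2.196671≈3.054935; next y=1/2·(-0.297501)+3/4·3.054935≈2.142451
n=5: y≈2.142451, sp=1, e=sp−y≈-1.142451; I≈0.697286, D=e−e_prev≈-2.439952; u=2·(-1.142451)+1/4·0.697286+0·(-2.439952)≈-2.110581; next y=1/2·2.142451+3/4·(-2.110581)≈-0.511710

0 1 2.250 0.000
1 1 -1.297 1.688
2 1 2.618 -0.129
3 1 -1.663 1.899
4 1 3.055 -0.298
5 1 -2.111 2.142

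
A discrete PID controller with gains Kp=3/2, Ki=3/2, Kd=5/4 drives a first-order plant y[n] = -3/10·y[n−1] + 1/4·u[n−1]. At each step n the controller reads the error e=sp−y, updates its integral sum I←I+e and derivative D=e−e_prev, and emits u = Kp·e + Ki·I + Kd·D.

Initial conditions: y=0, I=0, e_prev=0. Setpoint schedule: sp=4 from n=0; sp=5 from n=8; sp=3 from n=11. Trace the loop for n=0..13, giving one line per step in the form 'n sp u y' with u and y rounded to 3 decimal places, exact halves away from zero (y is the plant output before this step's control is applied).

0 4 17.000 0.000
1 4 -0.063 4.250
2 4 28.423 -1.291
3 4 -7.897 7.493
4 4 47.632 -4.222
5 4 -28.615 13.175
6 4 82.562 -11.106
7 4 -74.212 23.972
8 5 155.224 -25.745
9 5 -169.221 46.530
10 5 295.700 -56.264
11 3 -374.436 90.804
12 3 579.725 -120.850
13 3 -782.723 181.186

(exact arithmetic carried between steps; '≈' marks a value shown rounded to 6 d.p. or computed from one; I and e_prev carry over from the previous line; the table rounds u and y to 3 d.p., halves away from zero)
n=0: y=0, sp=4, e=sp−y=4; I=4, D=e−e_prev=4; u=3/2·4+3/2·4+5/4·4=17; next y=-3/10·0+1/4·17=4.25
n=1: y=4.25, sp=4, e=sp−y=-0.25; I=3.75, D=e−e_prev=-4.25; u=3/2·(-0.25)+3/2·3.75+5/4·(-4.25)=-0.0625; next y=-3/10·4.25+1/4·(-0.0625)=-1.290625
n=2: y=-1.290625, sp=4, e=sp−y=5.290625; I=9.040625, D=e−e_prev=5.540625; u=3/2·5.290625+3/2·9.040625+5/4·5.540625≈28.422656; next y=-3/10·(-1.290625)+1/4·28.422656≈7.492852
n=3: y≈7.492852, sp=4, e=sp−y≈-3.492852; I≈5.547773, D=e−e_prev≈-8.783477; u=3/2·(-3.492852)+3/2·5.547773+5/4·(-8.783477)≈-7.896963; next y=-3/10·7.492852+1/4·(-7.896963)≈-4.222096
n=4: y≈-4.222096, sp=4, e=sp−y≈8.222096; I≈13.769870, D=e−e_prev≈11.714948; u=3/2·8.222096+3/2·13.769870+5/4·11.714948≈47.631633; next y=-3/10·(-4.222096)+1/4·47.631633≈13.174537
n=5: y≈13.174537, sp=4, e=sp−y≈-9.174537; I≈4.595332, D=e−e_prev≈-17.396633; u=3/2·(-9.174537)+3/2·4.595332+5/4·(-17.396633)≈-28.614599; next y=-3/10·13.174537+1/4·(-28.614599)≈-11.106011
n=6: y≈-11.106011, sp=4, e=sp−y≈15.106011; I≈19.701343, D=e−e_prev≈24.280548; u=3/2·15.106011+3/2·19.701343+5/4·24.280548≈82.561716; next y=-3/10·(-11.106011)+1/4·82.561716≈23.972232
n=7: y≈23.972232, sp=4, e=sp−y≈-19.972232; I≈-0.270889, D=e−e_prev≈-35.078243; u=3/2·(-19.972232)+3/2·(-0.270889)+5/4·(-35.078243)≈-74.212486; next y=-3/10·23.972232+1/4·(-74.212486)≈-25.744791
n=8: y≈-25.744791, sp=5, e=sp−y≈30.744791; I≈30.473902, D=e−e_prev≈50.717024; u=3/2·30.744791+3/2·30.473902+5/4·50.717024≈155.224320; next y=-3/10·(-25.744791)+1/4·155.224320≈46.529517
n=9: y≈46.529517, sp=5, e=sp−y≈-41.529517; I≈-11.055615, D=e−e_prev≈-72.274309; u=3/2·(-41.529517)+3/2·(-11.055615)+5/4·(-72.274309)≈-169.220585; next y=-3/10·46.529517+1/4·(-169.220585)≈-56.264001
n=10: y≈-56.264001, sp=5, e=sp−y≈61.264001; I≈50.208386, D=e−e_prev≈102.793519; u=3/2·61.264001+3/2·50.208386+5/4·102.793519≈295.700480; next y=-3/10·(-56.264001)+1/4·295.700480≈90.804320
n=11: y≈90.804320, sp=3, e=sp−y≈-87.804320; I≈-37.595934, D=e−e_prev≈-149.068322; u=3/2·(-87.804320)+3/2·(-37.595934)+5/4·(-149.068322)≈-374.435784; next y=-3/10·90.804320+1/4·(-374.435784)≈-120.850242
n=12: y≈-120.850242, sp=3, e=sp−y≈123.850242; I≈86.254308, D=e−e_prev≈211.654562; u=3/2·123.850242+3/2·86.254308+5/4·211.654562≈579.725028; next y=-3/10·(-120.850242)+1/4·579.725028≈181.186330
n=13: y≈181.186330, sp=3, e=sp−y≈-178.186330; I≈-91.932022, D=e−e_prev≈-302.036572; u=3/2·(-178.186330)+3/2·(-91.932022)+5/4·(-302.036572)≈-782.723241; next y=-3/10·181.186330+1/4·(-782.723241)≈-250.036709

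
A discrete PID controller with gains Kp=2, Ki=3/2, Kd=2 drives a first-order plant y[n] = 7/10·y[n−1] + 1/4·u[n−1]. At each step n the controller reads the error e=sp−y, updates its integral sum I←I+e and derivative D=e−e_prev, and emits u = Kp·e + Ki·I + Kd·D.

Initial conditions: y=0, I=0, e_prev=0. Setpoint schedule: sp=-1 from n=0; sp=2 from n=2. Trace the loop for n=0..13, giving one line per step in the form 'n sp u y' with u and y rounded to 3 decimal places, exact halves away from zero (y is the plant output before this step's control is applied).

(exact arithmetic carried between steps; '≈' marks a value shown rounded to 6 d.p. or computed from one; I and e_prev carry over from the previous line; the table rounds u and y to 3 d.p., halves away from zero)
n=0: y=0, sp=-1, e=sp−y=-1; I=-1, D=e−e_prev=-1; u=2·(-1)+3/2·(-1)+2·(-1)=-5.5; next y=7/10·0+1/4·(-5.5)=-1.375
n=1: y=-1.375, sp=-1, e=sp−y=0.375; I=-0.625, D=e−e_prev=1.375; u=2·0.375+3/2·(-0.625)+2·1.375=2.5625; next y=7/10·(-1.375)+1/4·2.5625=-0.321875
n=2: y=-0.321875, sp=2, e=sp−y=2.321875; I=1.696875, D=e−e_prev=1.946875; u=2·2.321875+3/2·1.696875+2·1.946875≈11.082813; next y=7/10·(-0.321875)+1/4·11.082813≈2.545391
n=3: y≈2.545391, sp=2, e=sp−y≈-0.545391; I≈1.151484, D=e−e_prev≈-2.867266; u=2·(-0.545391)+3/2·1.151484+2·(-2.867266)≈-5.098086; next y=7/10·2.545391+1/4·(-5.098086)≈0.507252
n=4: y≈0.507252, sp=2, e=sp−y≈1.492748; I≈2.644232, D=e−e_prev≈2.038139; u=2·1.492748+3/2·2.644232+2·2.038139≈11.028122; next y=7/10·0.507252+1/4·11.028122≈3.112107
n=5: y≈3.112107, sp=2, e=sp−y≈-1.112107; I≈1.532126, D=e−e_prev≈-2.604855; u=2·(-1.112107)+3/2·1.532126+2·(-2.604855)≈-5.135735; next y=7/10·3.112107+1/4·(-5.135735)≈0.894541
n=6: y≈0.894541, sp=2, e=sp−y≈1.105459; I≈2.637585, D=e−e_prev≈2.217566; u=2·1.105459+3/2·2.637585+2·2.217566≈10.602427; next y=7/10·0.894541+1/4·10.602427≈3.276785
n=7: y≈3.276785, sp=2, e=sp−y≈-1.276785; I≈1.360799, D=e−e_prev≈-2.382244; u=2·(-1.276785)+3/2·1.360799+2·(-2.382244)≈-5.276861; next y=7/10·3.276785+1/4·(-5.276861)≈0.974535
n=8: y≈0.974535, sp=2, e=sp−y≈1.025465; I≈2.386265, D=e−e_prev≈2.302251; u=2·1.025465+3/2·2.386265+2·2.302251≈10.234829; next y=7/10·0.974535+1/4·10.234829≈3.240882
n=9: y≈3.240882, sp=2, e=sp−y≈-1.240882; I≈1.145383, D=e−e_prev≈-2.266347; u=2·(-1.240882)+3/2·1.145383+2·(-2.266347)≈-5.296382; next y=7/10·3.240882+1/4·(-5.296382)≈0.944521
n=10: y≈0.944521, sp=2, e=sp−y≈1.055479; I≈2.200862, D=e−e_prev≈2.296360; u=2·1.055479+3/2·2.200862+2·2.296360≈10.004969; next y=7/10·0.944521+1/4·10.004969≈3.162407
n=11: y≈3.162407, sp=2, e=sp−y≈-1.162407; I≈1.038454, D=e−e_prev≈-2.217886; u=2·(-1.162407)+3/2·1.038454+2·(-2.217886)≈-5.202905; next y=7/10·3.162407+1/4·(-5.202905)≈0.912959
n=12: y≈0.912959, sp=2, e=sp−y≈1.087041; I≈2.125495, D=e−e_prev≈2.249449; u=2·1.087041+3/2·2.125495+2·2.249449≈9.861222; next y=7/10·0.912959+1/4·9.861222≈3.104377
n=13: y≈3.104377, sp=2, e=sp−y≈-1.104377; I≈1.021119, D=e−e_prev≈-2.191418; u=2·(-1.104377)+3/2·1.021119+2·(-2.191418)≈-5.059912; next y=7/10·3.104377+1/4·(-5.059912)≈0.908086

0 -1 -5.500 0.000
1 -1 2.563 -1.375
2 2 11.083 -0.322
3 2 -5.098 2.545
4 2 11.028 0.507
5 2 -5.136 3.112
6 2 10.602 0.895
7 2 -5.277 3.277
8 2 10.235 0.975
9 2 -5.296 3.241
10 2 10.005 0.945
11 2 -5.203 3.162
12 2 9.861 0.913
13 2 -5.060 3.104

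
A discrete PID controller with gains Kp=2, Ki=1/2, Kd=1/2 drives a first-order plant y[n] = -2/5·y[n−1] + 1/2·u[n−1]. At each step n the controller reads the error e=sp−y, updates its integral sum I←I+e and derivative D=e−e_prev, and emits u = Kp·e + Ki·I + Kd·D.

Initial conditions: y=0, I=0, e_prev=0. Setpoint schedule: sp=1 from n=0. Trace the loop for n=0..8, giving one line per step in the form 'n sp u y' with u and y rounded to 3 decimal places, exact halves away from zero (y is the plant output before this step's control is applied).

0 1 3.000 0.000
1 1 -1.500 1.500
2 1 7.550 -1.350
3 1 -9.695 4.315
4 1 24.146 -6.574
5 1 -41.339 14.702
6 1 86.205 -26.550
7 1 -161.465 53.723
8 1 320.143 -102.222

(exact arithmetic carried between steps; '≈' marks a value shown rounded to 6 d.p. or computed from one; I and e_prev carry over from the previous line; the table rounds u and y to 3 d.p., halves away from zero)
n=0: y=0, sp=1, e=sp−y=1; I=1, D=e−e_prev=1; u=2·1+1/2·1+1/2·1=3; next y=-2/5·0+1/2·3=1.5
n=1: y=1.5, sp=1, e=sp−y=-0.5; I=0.5, D=e−e_prev=-1.5; u=2·(-0.5)+1/2·0.5+1/2·(-1.5)=-1.5; next y=-2/5·1.5+1/2·(-1.5)=-1.35
n=2: y=-1.35, sp=1, e=sp−y=2.35; I=2.85, D=e−e_prev=2.85; u=2·2.35+1/2·2.85+1/2·2.85=7.55; next y=-2/5·(-1.35)+1/2·7.55=4.315
n=3: y=4.315, sp=1, e=sp−y=-3.315; I=-0.465, D=e−e_prev=-5.665; u=2·(-3.315)+1/2·(-0.465)+1/2·(-5.665)=-9.695; next y=-2/5·4.315+1/2·(-9.695)=-6.5735
n=4: y=-6.5735, sp=1, e=sp−y=7.5735; I=7.1085, D=e−e_prev=10.8885; u=2·7.5735+1/2·7.1085+1/2·10.8885=24.1455; next y=-2/5·(-6.5735)+1/2·24.1455=14.70215
n=5: y=14.70215, sp=1, e=sp−y=-13.70215; I=-6.59365, D=e−e_prev=-21.27565; u=2·(-13.70215)+1/2·(-6.59365)+1/2·(-21.27565)=-41.33895; next y=-2/5·14.70215+1/2·(-41.33895)=-26.550335
n=6: y=-26.550335, sp=1, e=sp−y=27.550335; I=20.956685, D=e−e_prev=41.252485; u=2·27.550335+1/2·20.956685+1/2·41.252485=86.205255; next y=-2/5·(-26.550335)+1/2·86.205255≈53.722762
n=7: y≈53.722762, sp=1, e=sp−y≈-52.722762; I≈-31.766077, D=e−e_prev≈-80.273097; u=2·(-52.722762)+1/2·(-31.766077)+1/2·(-80.273097)≈-161.465110; next y=-2/5·53.722762+1/2·(-161.465110)≈-102.221659
n=8: y≈-102.221659, sp=1, e=sp−y≈103.221659; I≈71.455583, D=e−e_prev≈155.944421; u=2·103.221659+1/2·71.455583+1/2·155.944421≈320.143321; next y=-2/5·(-102.221659)+1/2·320.143321≈200.960324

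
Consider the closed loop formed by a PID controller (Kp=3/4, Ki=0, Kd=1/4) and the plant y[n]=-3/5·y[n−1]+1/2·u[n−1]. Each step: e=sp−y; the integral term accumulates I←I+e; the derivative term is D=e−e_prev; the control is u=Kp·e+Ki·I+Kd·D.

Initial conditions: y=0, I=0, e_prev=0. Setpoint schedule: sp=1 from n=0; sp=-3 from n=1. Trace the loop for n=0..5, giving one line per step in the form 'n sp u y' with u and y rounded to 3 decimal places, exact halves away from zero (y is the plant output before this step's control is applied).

(exact arithmetic carried between steps; '≈' marks a value shown rounded to 6 d.p. or computed from one; I and e_prev carry over from the previous line; the table rounds u and y to 3 d.p., halves away from zero)
n=0: y=0, sp=1, e=sp−y=1; I=1, D=e−e_prev=1; u=3/4·1+0·1+1/4·1=1; next y=-3/5·0+1/2·1=0.5
n=1: y=0.5, sp=-3, e=sp−y=-3.5; I=-2.5, D=e−e_prev=-4.5; u=3/4·(-3.5)+0·(-2.5)+1/4·(-4.5)=-3.75; next y=-3/5·0.5+1/2·(-3.75)=-2.175
n=2: y=-2.175, sp=-3, e=sp−y=-0.825; I=-3.325, D=e−e_prev=2.675; u=3/4·(-0.825)+0·(-3.325)+1/4·2.675=0.05; next y=-3/5·(-2.175)+1/2·0.05=1.33
n=3: y=1.33, sp=-3, e=sp−y=-4.33; I=-7.655, D=e−e_prev=-3.505; u=3/4·(-4.33)+0·(-7.655)+1/4·(-3.505)=-4.12375; next y=-3/5·1.33+1/2·(-4.12375)=-2.859875
n=4: y=-2.859875, sp=-3, e=sp−y=-0.140125; I=-7.795125, D=e−e_prev=4.189875; u=3/4·(-0.140125)+0·(-7.795125)+1/4·4.189875=0.942375; next y=-3/5·(-2.859875)+1/2·0.942375≈2.187113
n=5: y≈2.187113, sp=-3, e=sp−y≈-5.187113; I≈-12.982238, D=e−e_prev≈-5.046988; u=3/4·(-5.187113)+0·(-12.982238)+1/4·(-5.046988)≈-5.152081; next y=-3/5·2.187113+1/2·(-5.152081)≈-3.888308

0 1 1.000 0.000
1 -3 -3.750 0.500
2 -3 0.050 -2.175
3 -3 -4.124 1.330
4 -3 0.942 -2.860
5 -3 -5.152 2.187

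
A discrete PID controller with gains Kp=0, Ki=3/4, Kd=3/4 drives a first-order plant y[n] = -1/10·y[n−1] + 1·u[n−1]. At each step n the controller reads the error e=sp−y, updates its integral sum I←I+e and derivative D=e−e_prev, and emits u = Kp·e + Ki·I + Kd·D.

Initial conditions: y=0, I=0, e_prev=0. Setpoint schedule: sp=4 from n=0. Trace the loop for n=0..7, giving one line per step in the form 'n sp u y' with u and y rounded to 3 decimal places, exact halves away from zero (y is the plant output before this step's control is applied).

0 4 6.000 0.000
1 4 -3.000 6.000
2 4 14.400 -3.600
3 4 -14.640 14.760
4 4 37.374 -16.116
5 4 -53.348 38.986
6 4 106.087 -57.247
7 4 -173.740 111.812

(exact arithmetic carried between steps; '≈' marks a value shown rounded to 6 d.p. or computed from one; I and e_prev carry over from the previous line; the table rounds u and y to 3 d.p., halves away from zero)
n=0: y=0, sp=4, e=sp−y=4; I=4, D=e−e_prev=4; u=0·4+3/4·4+3/4·4=6; next y=-1/10·0+1·6=6
n=1: y=6, sp=4, e=sp−y=-2; I=2, D=e−e_prev=-6; u=0·(-2)+3/4·2+3/4·(-6)=-3; next y=-1/10·6+1·(-3)=-3.6
n=2: y=-3.6, sp=4, e=sp−y=7.6; I=9.6, D=e−e_prev=9.6; u=0·7.6+3/4·9.6+3/4·9.6=14.4; next y=-1/10·(-3.6)+1·14.4=14.76
n=3: y=14.76, sp=4, e=sp−y=-10.76; I=-1.16, D=e−e_prev=-18.36; u=0·(-10.76)+3/4·(-1.16)+3/4·(-18.36)=-14.64; next y=-1/10·14.76+1·(-14.64)=-16.116
n=4: y=-16.116, sp=4, e=sp−y=20.116; I=18.956, D=e−e_prev=30.876; u=0·20.116+3/4·18.956+3/4·30.876=37.374; next y=-1/10·(-16.116)+1·37.374=38.9856
n=5: y=38.9856, sp=4, e=sp−y=-34.9856; I=-16.0296, D=e−e_prev=-55.1016; u=0·(-34.9856)+3/4·(-16.0296)+3/4·(-55.1016)=-53.3484; next y=-1/10·38.9856+1·(-53.3484)=-57.24696
n=6: y=-57.24696, sp=4, e=sp−y=61.24696; I=45.21736, D=e−e_prev=96.23256; u=0·61.24696+3/4·45.21736+3/4·96.23256=106.08744; next y=-1/10·(-57.24696)+1·106.08744=111.812136
n=7: y=111.812136, sp=4, e=sp−y=-107.812136; I=-62.594776, D=e−e_prev=-169.059096; u=0·(-107.812136)+3/4·(-62.594776)+3/4·(-169.059096)=-173.740404; next y=-1/10·111.812136+1·(-173.740404)≈-184.921618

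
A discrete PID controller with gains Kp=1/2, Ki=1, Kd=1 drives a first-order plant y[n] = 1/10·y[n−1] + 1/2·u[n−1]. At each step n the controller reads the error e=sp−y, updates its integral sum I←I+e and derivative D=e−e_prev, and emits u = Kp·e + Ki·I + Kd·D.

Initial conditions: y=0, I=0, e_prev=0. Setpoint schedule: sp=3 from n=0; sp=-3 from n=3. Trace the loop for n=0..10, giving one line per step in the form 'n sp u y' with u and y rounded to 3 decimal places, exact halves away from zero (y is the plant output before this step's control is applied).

0 3 7.500 0.000
1 3 -1.875 3.750
2 3 11.906 -0.563
3 -3 -19.992 5.897
4 -3 21.829 -9.406
5 -3 -35.518 9.974
6 -3 37.727 -16.762
7 -3 -60.119 17.187
8 -3 67.463 -28.341
9 -3 -100.820 30.897
10 -3 120.065 -47.320

(exact arithmetic carried between steps; '≈' marks a value shown rounded to 6 d.p. or computed from one; I and e_prev carry over from the previous line; the table rounds u and y to 3 d.p., halves away from zero)
n=0: y=0, sp=3, e=sp−y=3; I=3, D=e−e_prev=3; u=1/2·3+1·3+1·3=7.5; next y=1/10·0+1/2·7.5=3.75
n=1: y=3.75, sp=3, e=sp−y=-0.75; I=2.25, D=e−e_prev=-3.75; u=1/2·(-0.75)+1·2.25+1·(-3.75)=-1.875; next y=1/10·3.75+1/2·(-1.875)=-0.5625
n=2: y=-0.5625, sp=3, e=sp−y=3.5625; I=5.8125, D=e−e_prev=4.3125; u=1/2·3.5625+1·5.8125+1·4.3125=11.90625; next y=1/10·(-0.5625)+1/2·11.90625=5.896875
n=3: y=5.896875, sp=-3, e=sp−y=-8.896875; I=-3.084375, D=e−e_prev=-12.459375; u=1/2·(-8.896875)+1·(-3.084375)+1·(-12.459375)≈-19.992188; next y=1/10·5.896875+1/2·(-19.992188)≈-9.406406
n=4: y≈-9.406406, sp=-3, e=sp−y≈6.406406; I≈3.322031, D=e−e_prev≈15.303281; u=1/2·6.406406+1·3.322031+1·15.303281≈21.828516; next y=1/10·(-9.406406)+1/2·21.828516≈9.973617
n=5: y≈9.973617, sp=-3, e=sp−y≈-12.973617; I≈-9.651586, D=e−e_prev≈-19.380023; u=1/2·(-12.973617)+1·(-9.651586)+1·(-19.380023)≈-35.518418; next y=1/10·9.973617+1/2·(-35.518418)≈-16.761847
n=6: y≈-16.761847, sp=-3, e=sp−y≈13.761847; I≈4.110261, D=e−e_prev≈26.735464; u=1/2·13.761847+1·4.110261+1·26.735464≈37.726649; next y=1/10·(-16.761847)+1/2·37.726649≈17.187140
n=7: y≈17.187140, sp=-3, e=sp−y≈-20.187140; I≈-16.076879, D=e−e_prev≈-33.948987; u=1/2·(-20.187140)+1·(-16.076879)+1·(-33.948987)≈-60.119436; next y=1/10·17.187140+1/2·(-60.119436)≈-28.341004
n=8: y≈-28.341004, sp=-3, e=sp−y≈25.341004; I≈9.264125, D=e−e_prev≈45.528144; u=1/2·25.341004+1·9.264125+1·45.528144≈67.462771; next y=1/10·(-28.341004)+1/2·67.462771≈30.897285
n=9: y≈30.897285, sp=-3, e=sp−y≈-33.897285; I≈-24.633160, D=e−e_prev≈-59.238289; u=1/2·(-33.897285)+1·(-24.633160)+1·(-59.238289)≈-100.820092; next y=1/10·30.897285+1/2·(-100.820092)≈-47.320317
n=10: y≈-47.320317, sp=-3, e=sp−y≈44.320317; I≈19.687157, D=e−e_prev≈78.217603; u=1/2·44.320317+1·19.687157+1·78.217603≈120.064919; next y=1/10·(-47.320317)+1/2·120.064919≈55.300428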